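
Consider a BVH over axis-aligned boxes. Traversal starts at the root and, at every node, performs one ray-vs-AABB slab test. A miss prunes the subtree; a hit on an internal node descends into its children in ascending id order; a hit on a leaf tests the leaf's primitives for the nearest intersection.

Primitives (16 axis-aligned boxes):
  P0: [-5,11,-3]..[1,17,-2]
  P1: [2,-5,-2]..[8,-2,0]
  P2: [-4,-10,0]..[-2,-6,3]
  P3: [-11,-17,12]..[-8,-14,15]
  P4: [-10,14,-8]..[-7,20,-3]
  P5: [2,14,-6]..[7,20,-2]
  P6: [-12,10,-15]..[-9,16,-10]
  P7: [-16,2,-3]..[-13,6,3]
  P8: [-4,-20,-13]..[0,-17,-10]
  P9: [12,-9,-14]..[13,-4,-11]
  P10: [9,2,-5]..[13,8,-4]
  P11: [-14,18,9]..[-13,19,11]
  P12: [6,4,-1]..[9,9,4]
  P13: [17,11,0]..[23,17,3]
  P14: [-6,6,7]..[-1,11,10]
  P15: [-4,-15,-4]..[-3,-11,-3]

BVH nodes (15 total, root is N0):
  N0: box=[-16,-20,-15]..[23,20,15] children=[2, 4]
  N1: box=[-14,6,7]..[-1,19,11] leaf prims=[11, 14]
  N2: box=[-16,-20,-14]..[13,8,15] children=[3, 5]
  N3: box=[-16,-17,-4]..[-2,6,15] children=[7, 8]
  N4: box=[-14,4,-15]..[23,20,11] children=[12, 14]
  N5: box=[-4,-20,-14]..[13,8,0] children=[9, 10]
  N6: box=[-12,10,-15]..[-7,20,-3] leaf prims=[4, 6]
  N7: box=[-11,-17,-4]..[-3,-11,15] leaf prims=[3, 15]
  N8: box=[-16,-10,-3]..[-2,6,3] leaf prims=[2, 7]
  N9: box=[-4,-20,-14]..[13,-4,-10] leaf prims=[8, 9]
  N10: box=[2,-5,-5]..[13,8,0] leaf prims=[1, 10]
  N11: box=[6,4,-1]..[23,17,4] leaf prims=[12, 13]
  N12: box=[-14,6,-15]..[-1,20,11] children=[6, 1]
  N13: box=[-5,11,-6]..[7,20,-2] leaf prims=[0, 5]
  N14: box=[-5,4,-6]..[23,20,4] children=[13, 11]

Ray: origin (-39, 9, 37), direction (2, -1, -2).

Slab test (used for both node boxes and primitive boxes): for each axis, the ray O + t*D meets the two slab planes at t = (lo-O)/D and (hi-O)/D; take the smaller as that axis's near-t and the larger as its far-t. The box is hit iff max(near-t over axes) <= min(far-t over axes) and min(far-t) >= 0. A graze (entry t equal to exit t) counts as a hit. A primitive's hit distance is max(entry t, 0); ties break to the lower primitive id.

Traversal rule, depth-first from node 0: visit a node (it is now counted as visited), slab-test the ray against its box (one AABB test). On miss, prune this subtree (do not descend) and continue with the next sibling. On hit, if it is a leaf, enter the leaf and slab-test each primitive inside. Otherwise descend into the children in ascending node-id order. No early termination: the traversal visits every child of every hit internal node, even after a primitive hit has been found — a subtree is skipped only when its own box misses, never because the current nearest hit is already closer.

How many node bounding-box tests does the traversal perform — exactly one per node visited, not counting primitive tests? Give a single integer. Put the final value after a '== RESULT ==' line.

Walk:
N0 x:[23/2,31] y:[-11,29] z:[11,26] -> hit [23/2,26], descend [2, 4]
  N2 x:[23/2,26] y:[1,29] z:[11,51/2] -> hit [23/2,51/2], descend [3, 5]
    N3 x:[23/2,37/2] y:[3,26] z:[11,41/2] -> hit [23/2,37/2], descend [7, 8]
      N7 x:[14,18] y:[20,26] z:[11,41/2] -> miss, prune
      N8 x:[23/2,37/2] y:[3,19] z:[17,20] -> hit [17,37/2] leaf, test {P2@t=35/2, P7(miss)}
    N5 x:[35/2,26] y:[1,29] z:[37/2,51/2] -> hit [37/2,51/2], descend [9, 10]
      N9 x:[35/2,26] y:[13,29] z:[47/2,51/2] -> hit [47/2,51/2] leaf, test {P8(miss), P9(miss)}
      N10 x:[41/2,26] y:[1,14] z:[37/2,21] -> miss, prune
  N4 x:[25/2,31] y:[-11,5] z:[13,26] -> miss, prune

Visited [0, 2, 3, 7, 8, 5, 9, 10, 4]. Tests: 9 box, 2 leaf. Nearest: P2.

== RESULT ==
9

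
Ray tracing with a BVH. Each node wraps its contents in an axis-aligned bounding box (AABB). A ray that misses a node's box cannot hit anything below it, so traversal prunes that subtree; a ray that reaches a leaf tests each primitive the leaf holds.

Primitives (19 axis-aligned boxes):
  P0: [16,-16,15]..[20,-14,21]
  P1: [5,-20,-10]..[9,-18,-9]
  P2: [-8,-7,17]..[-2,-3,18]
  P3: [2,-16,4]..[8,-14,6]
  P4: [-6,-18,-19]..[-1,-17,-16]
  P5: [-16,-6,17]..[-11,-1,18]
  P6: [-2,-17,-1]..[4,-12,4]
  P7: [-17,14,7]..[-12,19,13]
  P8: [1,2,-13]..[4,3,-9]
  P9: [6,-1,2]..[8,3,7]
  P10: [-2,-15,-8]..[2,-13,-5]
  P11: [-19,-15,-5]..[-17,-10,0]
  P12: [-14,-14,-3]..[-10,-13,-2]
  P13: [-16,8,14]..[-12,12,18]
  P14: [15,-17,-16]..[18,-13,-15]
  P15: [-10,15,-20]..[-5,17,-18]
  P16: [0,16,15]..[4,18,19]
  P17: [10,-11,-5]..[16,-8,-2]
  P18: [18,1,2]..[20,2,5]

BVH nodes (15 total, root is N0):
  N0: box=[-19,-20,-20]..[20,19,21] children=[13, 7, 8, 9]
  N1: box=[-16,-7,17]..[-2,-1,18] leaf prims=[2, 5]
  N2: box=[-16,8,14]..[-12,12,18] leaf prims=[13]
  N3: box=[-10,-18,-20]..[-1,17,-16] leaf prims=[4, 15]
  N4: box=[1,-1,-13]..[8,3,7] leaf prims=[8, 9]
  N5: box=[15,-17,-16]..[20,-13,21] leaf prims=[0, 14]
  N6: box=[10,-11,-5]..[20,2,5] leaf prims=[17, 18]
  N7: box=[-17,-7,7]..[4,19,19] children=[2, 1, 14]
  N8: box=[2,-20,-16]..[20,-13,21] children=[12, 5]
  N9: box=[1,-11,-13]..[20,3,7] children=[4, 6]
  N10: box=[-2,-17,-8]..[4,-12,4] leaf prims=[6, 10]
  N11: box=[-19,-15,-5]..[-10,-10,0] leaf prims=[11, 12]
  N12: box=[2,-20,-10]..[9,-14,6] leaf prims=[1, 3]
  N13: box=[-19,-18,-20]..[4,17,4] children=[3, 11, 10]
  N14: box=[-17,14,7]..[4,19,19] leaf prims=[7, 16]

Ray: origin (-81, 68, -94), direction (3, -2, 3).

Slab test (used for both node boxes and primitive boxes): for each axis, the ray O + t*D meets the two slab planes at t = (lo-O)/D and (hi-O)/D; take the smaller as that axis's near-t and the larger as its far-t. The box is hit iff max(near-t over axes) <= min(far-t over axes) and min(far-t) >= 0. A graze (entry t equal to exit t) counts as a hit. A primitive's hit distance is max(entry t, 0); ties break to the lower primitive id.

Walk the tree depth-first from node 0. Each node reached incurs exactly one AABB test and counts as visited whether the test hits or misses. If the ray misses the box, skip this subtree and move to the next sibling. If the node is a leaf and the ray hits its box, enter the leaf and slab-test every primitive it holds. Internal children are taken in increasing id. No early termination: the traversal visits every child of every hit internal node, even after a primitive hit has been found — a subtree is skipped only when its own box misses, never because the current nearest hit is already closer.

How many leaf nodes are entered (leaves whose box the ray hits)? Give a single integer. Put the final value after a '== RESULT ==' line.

Walk:
N0 x:[62/3,101/3] y:[49/2,44] z:[74/3,115/3] -> hit [74/3,101/3], descend [7, 8, 9, 13]
  N7 x:[64/3,85/3] y:[49/2,75/2] z:[101/3,113/3] -> miss, prune
  N8 x:[83/3,101/3] y:[81/2,44] z:[26,115/3] -> miss, prune
  N9 x:[82/3,101/3] y:[65/2,79/2] z:[27,101/3] -> hit [65/2,101/3], descend [4, 6]
    N4 x:[82/3,89/3] y:[65/2,69/2] z:[27,101/3] -> miss, prune
    N6 x:[91/3,101/3] y:[33,79/2] z:[89/3,33] -> hit [33,33] leaf, test {P17(miss), P18@t=33}
  N13 x:[62/3,85/3] y:[51/2,43] z:[74/3,98/3] -> hit [51/2,85/3], descend [3, 10, 11]
    N3 x:[71/3,80/3] y:[51/2,43] z:[74/3,26] -> hit [51/2,26] leaf, test {P4(miss), P15(miss)}
    N10 x:[79/3,85/3] y:[40,85/2] z:[86/3,98/3] -> miss, prune
    N11 x:[62/3,71/3] y:[39,83/2] z:[89/3,94/3] -> miss, prune

order=[0, 7, 8, 9, 4, 6, 13, 3, 10, 11]  |boxes|=10  |leaves|=2  hit=P18

== RESULT ==
2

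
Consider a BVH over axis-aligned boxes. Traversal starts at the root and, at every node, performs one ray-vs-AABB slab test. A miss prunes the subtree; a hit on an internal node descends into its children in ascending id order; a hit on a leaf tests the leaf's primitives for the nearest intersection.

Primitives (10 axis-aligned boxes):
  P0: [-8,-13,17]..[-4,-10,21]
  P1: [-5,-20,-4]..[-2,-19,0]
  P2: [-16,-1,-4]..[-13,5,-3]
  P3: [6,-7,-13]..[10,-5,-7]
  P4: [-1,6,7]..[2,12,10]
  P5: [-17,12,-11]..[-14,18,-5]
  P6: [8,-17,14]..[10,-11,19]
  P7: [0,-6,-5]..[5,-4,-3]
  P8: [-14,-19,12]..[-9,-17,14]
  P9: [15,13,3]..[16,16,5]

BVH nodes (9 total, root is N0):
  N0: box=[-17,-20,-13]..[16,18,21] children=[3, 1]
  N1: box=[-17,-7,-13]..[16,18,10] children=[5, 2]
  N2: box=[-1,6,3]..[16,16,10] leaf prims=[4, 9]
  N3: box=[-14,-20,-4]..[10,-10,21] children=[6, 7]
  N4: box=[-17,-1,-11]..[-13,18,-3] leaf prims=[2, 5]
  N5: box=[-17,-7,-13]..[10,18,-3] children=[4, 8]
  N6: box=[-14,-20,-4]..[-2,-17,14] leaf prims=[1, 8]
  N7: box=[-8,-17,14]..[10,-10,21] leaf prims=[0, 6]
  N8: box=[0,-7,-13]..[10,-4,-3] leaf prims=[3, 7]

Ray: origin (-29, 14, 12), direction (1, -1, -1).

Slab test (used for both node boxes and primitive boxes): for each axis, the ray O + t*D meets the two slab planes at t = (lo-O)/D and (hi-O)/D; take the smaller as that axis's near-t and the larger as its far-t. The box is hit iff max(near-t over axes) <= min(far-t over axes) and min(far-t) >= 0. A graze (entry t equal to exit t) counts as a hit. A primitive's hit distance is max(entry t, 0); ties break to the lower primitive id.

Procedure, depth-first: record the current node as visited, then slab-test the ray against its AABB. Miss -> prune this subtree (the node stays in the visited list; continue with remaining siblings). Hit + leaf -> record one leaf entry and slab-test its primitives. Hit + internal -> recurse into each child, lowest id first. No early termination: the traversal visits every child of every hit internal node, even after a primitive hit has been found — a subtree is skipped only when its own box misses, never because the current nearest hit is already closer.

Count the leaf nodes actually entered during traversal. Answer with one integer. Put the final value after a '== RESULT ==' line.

Walk:
N0 x:[12,45] y:[-4,34] z:[-9,25] -> hit [12,25], descend [1, 3]
  N1 x:[12,45] y:[-4,21] z:[2,25] -> hit [12,21], descend [2, 5]
    N2 x:[28,45] y:[-2,8] z:[2,9] -> miss, prune
    N5 x:[12,39] y:[-4,21] z:[15,25] -> hit [15,21], descend [4, 8]
      N4 x:[12,16] y:[-4,15] z:[15,23] -> hit [15,15] leaf, test {P2@t=15, P5(miss)}
      N8 x:[29,39] y:[18,21] z:[15,25] -> miss, prune
  N3 x:[15,39] y:[24,34] z:[-9,16] -> miss, prune

7 AABB tests over nodes [0, 1, 2, 5, 4, 8, 3]; 1 leaf entered; closest P2.

== RESULT ==
1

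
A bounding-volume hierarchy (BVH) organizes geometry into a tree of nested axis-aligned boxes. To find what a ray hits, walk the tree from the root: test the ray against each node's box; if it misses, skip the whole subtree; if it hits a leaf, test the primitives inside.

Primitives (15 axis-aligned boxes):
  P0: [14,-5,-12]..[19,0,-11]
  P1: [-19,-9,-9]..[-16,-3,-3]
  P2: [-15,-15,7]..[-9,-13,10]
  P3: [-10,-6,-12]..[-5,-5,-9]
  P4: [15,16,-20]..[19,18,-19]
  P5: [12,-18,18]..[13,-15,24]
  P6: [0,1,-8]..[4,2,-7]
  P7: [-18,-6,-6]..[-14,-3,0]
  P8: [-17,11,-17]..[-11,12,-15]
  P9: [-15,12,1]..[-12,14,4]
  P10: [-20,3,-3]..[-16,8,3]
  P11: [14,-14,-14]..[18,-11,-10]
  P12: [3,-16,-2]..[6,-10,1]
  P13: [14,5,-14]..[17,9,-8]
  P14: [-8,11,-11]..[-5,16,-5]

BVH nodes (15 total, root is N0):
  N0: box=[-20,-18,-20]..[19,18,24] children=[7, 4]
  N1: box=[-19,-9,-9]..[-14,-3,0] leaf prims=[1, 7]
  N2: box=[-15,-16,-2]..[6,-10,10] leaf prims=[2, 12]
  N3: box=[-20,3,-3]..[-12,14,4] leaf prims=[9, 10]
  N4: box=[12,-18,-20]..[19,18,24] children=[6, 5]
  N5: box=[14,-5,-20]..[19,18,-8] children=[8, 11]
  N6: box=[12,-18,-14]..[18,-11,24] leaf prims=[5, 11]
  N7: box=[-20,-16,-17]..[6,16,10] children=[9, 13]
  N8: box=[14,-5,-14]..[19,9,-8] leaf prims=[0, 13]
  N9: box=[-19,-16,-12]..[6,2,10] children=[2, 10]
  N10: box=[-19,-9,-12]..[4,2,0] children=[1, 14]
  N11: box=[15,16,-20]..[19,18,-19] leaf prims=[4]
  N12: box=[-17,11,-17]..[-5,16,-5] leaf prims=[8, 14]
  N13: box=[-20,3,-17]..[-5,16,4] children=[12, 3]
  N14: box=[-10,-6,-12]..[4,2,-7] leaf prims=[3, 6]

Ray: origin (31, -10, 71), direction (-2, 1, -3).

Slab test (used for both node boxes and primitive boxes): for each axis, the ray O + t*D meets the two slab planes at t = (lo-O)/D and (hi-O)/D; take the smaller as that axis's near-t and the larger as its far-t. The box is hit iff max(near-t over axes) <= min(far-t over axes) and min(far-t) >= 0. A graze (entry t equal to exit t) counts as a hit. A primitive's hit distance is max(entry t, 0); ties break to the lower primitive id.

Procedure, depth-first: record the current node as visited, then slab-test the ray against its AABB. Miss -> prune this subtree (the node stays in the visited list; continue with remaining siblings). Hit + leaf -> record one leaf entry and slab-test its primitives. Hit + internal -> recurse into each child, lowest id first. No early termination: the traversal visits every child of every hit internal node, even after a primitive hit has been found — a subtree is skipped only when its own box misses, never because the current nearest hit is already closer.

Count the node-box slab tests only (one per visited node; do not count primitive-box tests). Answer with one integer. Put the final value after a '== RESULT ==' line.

Walk:
N0 x:[6,51/2] y:[-8,28] z:[47/3,91/3] -> hit [47/3,51/2], descend [4, 7]
  N4 x:[6,19/2] y:[-8,28] z:[47/3,91/3] -> miss, prune
  N7 x:[25/2,51/2] y:[-6,26] z:[61/3,88/3] -> hit [61/3,51/2], descend [9, 13]
    N9 x:[25/2,25] y:[-6,12] z:[61/3,83/3] -> miss, prune
    N13 x:[18,51/2] y:[13,26] z:[67/3,88/3] -> hit [67/3,51/2], descend [3, 12]
      N3 x:[43/2,51/2] y:[13,24] z:[67/3,74/3] -> hit [67/3,24] leaf, test {P9@t=67/3, P10(miss)}
      N12 x:[18,24] y:[21,26] z:[76/3,88/3] -> miss, prune

Summary -> nodes [0, 4, 7, 9, 13, 3, 12]; box-tests=7; leaf-entries=1; first=P9

== RESULT ==
7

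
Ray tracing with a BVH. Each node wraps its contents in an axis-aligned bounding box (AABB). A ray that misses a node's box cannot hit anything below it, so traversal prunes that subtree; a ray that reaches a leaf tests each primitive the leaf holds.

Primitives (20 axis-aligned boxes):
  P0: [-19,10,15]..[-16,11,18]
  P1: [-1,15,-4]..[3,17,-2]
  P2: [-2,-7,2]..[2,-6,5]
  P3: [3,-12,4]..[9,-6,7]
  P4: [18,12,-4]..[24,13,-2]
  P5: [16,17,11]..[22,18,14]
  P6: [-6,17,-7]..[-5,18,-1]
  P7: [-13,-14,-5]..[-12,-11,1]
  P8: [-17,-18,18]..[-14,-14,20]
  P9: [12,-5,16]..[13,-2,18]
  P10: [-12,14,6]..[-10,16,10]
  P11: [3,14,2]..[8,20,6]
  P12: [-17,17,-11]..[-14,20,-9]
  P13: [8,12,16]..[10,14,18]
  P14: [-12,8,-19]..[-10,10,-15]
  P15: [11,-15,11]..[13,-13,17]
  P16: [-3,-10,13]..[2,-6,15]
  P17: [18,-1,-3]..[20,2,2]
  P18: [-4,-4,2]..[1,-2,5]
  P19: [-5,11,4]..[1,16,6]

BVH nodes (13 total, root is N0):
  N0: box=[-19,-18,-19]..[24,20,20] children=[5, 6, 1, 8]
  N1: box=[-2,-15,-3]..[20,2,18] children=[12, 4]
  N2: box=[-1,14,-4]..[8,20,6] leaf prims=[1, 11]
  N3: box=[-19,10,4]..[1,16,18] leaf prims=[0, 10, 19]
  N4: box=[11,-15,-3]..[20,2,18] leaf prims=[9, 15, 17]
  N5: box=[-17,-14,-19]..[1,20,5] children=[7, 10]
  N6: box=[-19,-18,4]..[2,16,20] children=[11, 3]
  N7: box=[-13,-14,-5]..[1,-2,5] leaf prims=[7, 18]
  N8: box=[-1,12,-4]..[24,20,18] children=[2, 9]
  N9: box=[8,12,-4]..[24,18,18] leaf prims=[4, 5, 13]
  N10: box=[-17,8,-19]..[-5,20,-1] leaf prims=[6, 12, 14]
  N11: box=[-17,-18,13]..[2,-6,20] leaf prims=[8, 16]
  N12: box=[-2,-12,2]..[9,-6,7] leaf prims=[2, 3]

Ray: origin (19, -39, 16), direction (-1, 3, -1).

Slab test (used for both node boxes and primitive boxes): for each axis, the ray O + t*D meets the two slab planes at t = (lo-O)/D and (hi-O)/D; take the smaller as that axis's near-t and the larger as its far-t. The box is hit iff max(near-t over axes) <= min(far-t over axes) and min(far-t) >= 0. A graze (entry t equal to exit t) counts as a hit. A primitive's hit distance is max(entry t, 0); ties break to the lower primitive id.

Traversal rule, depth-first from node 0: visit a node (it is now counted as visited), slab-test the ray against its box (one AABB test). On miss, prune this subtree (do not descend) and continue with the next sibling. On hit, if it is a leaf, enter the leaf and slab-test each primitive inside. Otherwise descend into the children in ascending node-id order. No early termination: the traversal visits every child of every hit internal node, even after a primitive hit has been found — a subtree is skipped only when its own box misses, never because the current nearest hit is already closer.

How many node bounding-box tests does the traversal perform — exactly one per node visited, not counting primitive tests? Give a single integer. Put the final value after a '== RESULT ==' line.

Walk:
N0 x:[-5,38] y:[7,59/3] z:[-4,35] -> hit [7,59/3], descend [1, 5, 6, 8]
  N1 x:[-1,21] y:[8,41/3] z:[-2,19] -> hit [8,41/3], descend [4, 12]
    N4 x:[-1,8] y:[8,41/3] z:[-2,19] -> hit [8,8] leaf, test {P9(miss), P15(miss), P17(miss)}
    N12 x:[10,21] y:[9,11] z:[9,14] -> hit [10,11] leaf, test {P2(miss), P3@t=10}
  N5 x:[18,36] y:[25/3,59/3] z:[11,35] -> hit [18,59/3], descend [7, 10]
    N7 x:[18,32] y:[25/3,37/3] z:[11,21] -> miss, prune
    N10 x:[24,36] y:[47/3,59/3] z:[17,35] -> miss, prune
  N6 x:[17,38] y:[7,55/3] z:[-4,12] -> miss, prune
  N8 x:[-5,20] y:[17,59/3] z:[-2,20] -> hit [17,59/3], descend [2, 9]
    N2 x:[11,20] y:[53/3,59/3] z:[10,20] -> hit [53/3,59/3] leaf, test {P1@t=18, P11(miss)}
    N9 x:[-5,11] y:[17,19] z:[-2,20] -> miss, prune

Summary -> nodes [0, 1, 4, 12, 5, 7, 10, 6, 8, 2, 9]; box-tests=11; leaf-entries=3; first=P3

== RESULT ==
11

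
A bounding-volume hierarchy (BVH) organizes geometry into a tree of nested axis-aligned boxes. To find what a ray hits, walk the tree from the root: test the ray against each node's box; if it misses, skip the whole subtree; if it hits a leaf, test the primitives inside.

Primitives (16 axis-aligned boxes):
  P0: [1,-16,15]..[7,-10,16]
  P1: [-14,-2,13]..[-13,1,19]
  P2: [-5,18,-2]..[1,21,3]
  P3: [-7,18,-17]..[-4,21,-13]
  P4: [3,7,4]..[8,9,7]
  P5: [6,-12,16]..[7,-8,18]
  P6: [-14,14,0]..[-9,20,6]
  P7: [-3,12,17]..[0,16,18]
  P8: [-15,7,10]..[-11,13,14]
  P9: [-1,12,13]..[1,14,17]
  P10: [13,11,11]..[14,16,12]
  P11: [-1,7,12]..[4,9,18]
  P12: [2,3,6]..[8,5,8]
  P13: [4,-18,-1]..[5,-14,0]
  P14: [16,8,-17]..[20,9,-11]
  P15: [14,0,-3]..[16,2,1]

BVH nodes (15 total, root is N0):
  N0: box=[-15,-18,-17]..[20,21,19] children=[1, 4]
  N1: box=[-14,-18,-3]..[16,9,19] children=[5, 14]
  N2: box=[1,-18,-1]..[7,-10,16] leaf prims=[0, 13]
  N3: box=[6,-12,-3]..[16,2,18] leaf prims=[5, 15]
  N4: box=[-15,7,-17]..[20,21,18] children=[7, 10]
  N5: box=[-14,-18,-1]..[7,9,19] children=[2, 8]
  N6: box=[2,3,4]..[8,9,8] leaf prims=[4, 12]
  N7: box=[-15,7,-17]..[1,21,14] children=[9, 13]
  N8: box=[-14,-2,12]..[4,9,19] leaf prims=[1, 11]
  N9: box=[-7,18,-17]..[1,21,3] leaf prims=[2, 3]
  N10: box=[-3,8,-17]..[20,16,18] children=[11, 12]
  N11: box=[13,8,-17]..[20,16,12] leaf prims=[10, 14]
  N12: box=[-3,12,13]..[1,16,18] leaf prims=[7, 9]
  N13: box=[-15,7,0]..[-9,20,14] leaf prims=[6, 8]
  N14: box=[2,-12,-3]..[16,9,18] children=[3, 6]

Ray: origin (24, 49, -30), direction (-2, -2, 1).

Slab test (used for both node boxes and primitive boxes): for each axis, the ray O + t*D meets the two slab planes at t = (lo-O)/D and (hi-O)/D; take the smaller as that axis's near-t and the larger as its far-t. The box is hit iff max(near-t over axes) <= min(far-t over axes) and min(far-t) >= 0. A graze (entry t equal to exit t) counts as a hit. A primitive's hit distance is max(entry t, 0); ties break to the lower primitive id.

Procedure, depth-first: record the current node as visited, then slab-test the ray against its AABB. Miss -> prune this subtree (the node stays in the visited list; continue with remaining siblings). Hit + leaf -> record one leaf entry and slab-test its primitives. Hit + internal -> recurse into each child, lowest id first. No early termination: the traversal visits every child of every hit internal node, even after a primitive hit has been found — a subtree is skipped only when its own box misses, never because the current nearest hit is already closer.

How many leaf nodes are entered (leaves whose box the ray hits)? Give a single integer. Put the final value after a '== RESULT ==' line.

Traverse from the root:
N0 x:[2,39/2] y:[14,67/2] z:[13,49] -> hit [14,39/2], descend [1, 4]
  N1 x:[4,19] y:[20,67/2] z:[27,49] -> miss, prune
  N4 x:[2,39/2] y:[14,21] z:[13,48] -> hit [14,39/2], descend [7, 10]
    N7 x:[23/2,39/2] y:[14,21] z:[13,44] -> hit [14,39/2], descend [9, 13]
      N9 x:[23/2,31/2] y:[14,31/2] z:[13,33] -> hit [14,31/2] leaf, test {P2(miss), P3@t=14}
      N13 x:[33/2,39/2] y:[29/2,21] z:[30,44] -> miss, prune
    N10 x:[2,27/2] y:[33/2,41/2] z:[13,48] -> miss, prune

Visited [0, 1, 4, 7, 9, 13, 10]. Tests: 7 box, 1 leaf. Nearest: P3.

== RESULT ==
1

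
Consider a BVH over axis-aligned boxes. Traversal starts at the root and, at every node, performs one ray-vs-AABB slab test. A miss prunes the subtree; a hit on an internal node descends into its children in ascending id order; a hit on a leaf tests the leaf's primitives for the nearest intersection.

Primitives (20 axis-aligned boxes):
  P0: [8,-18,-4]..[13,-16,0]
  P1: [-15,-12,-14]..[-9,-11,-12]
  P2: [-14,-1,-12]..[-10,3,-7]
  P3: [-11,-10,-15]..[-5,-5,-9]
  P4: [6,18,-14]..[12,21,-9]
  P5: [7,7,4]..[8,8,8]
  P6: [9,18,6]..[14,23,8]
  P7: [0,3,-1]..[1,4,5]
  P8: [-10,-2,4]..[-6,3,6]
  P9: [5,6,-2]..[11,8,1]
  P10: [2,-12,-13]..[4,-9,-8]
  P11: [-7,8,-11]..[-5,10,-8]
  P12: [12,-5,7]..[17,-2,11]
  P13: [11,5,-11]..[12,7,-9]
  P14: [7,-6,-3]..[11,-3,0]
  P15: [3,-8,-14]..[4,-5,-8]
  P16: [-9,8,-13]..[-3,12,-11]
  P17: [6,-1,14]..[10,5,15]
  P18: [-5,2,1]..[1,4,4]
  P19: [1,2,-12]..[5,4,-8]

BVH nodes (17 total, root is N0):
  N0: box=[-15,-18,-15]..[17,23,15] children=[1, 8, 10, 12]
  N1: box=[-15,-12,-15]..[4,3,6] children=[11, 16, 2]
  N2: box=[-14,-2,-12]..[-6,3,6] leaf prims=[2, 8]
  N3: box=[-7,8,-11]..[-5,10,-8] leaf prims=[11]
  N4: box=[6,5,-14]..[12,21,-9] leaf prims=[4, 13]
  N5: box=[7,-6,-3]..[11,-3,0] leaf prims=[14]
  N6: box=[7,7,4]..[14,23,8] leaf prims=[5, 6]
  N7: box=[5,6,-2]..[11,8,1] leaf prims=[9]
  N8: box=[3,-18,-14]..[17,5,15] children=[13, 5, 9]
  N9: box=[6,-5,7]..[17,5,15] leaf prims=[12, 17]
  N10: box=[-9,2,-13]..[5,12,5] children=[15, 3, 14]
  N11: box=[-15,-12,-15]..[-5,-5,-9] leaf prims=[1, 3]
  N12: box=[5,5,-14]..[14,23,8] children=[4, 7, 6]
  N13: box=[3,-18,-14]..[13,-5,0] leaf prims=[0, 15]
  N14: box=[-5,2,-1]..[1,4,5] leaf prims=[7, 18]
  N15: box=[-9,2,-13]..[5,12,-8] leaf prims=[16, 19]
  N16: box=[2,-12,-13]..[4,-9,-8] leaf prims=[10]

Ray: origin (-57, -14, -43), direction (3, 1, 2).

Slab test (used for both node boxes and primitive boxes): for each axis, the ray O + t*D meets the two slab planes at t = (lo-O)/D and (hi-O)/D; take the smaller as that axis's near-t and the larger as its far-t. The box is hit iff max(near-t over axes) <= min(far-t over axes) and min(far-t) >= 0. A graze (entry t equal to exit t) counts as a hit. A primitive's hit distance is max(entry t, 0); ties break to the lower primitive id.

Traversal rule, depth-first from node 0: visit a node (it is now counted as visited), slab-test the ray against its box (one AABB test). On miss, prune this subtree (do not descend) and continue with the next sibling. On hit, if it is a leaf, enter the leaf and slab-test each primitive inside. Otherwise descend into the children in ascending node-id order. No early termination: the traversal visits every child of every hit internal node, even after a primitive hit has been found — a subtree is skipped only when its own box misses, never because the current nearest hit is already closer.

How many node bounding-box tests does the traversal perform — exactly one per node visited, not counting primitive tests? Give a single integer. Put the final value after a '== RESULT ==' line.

Trace the traversal:
N0 x:[14,74/3] y:[-4,37] z:[14,29] -> hit [14,74/3], descend [1, 8, 10, 12]
  N1 x:[14,61/3] y:[2,17] z:[14,49/2] -> hit [14,17], descend [2, 11, 16]
    N2 x:[43/3,17] y:[12,17] z:[31/2,49/2] -> hit [31/2,17] leaf, test {P2@t=31/2, P8(miss)}
    N11 x:[14,52/3] y:[2,9] z:[14,17] -> miss, prune
    N16 x:[59/3,61/3] y:[2,5] z:[15,35/2] -> miss, prune
  N8 x:[20,74/3] y:[-4,19] z:[29/2,29] -> miss, prune
  N10 x:[16,62/3] y:[16,26] z:[15,24] -> hit [16,62/3], descend [3, 14, 15]
    N3 x:[50/3,52/3] y:[22,24] z:[16,35/2] -> miss, prune
    N14 x:[52/3,58/3] y:[16,18] z:[21,24] -> miss, prune
    N15 x:[16,62/3] y:[16,26] z:[15,35/2] -> hit [16,35/2] leaf, test {P16(miss), P19(miss)}
  N12 x:[62/3,71/3] y:[19,37] z:[29/2,51/2] -> hit [62/3,71/3], descend [4, 6, 7]
    N4 x:[21,23] y:[19,35] z:[29/2,17] -> miss, prune
    N6 x:[64/3,71/3] y:[21,37] z:[47/2,51/2] -> hit [47/2,71/3] leaf, test {P5(miss), P6(miss)}
    N7 x:[62/3,68/3] y:[20,22] z:[41/2,22] -> hit [62/3,22] leaf, test {P9@t=62/3}

order=[0, 1, 2, 11, 16, 8, 10, 3, 14, 15, 12, 4, 6, 7]  |boxes|=14  |leaves|=4  hit=P2

== RESULT ==
14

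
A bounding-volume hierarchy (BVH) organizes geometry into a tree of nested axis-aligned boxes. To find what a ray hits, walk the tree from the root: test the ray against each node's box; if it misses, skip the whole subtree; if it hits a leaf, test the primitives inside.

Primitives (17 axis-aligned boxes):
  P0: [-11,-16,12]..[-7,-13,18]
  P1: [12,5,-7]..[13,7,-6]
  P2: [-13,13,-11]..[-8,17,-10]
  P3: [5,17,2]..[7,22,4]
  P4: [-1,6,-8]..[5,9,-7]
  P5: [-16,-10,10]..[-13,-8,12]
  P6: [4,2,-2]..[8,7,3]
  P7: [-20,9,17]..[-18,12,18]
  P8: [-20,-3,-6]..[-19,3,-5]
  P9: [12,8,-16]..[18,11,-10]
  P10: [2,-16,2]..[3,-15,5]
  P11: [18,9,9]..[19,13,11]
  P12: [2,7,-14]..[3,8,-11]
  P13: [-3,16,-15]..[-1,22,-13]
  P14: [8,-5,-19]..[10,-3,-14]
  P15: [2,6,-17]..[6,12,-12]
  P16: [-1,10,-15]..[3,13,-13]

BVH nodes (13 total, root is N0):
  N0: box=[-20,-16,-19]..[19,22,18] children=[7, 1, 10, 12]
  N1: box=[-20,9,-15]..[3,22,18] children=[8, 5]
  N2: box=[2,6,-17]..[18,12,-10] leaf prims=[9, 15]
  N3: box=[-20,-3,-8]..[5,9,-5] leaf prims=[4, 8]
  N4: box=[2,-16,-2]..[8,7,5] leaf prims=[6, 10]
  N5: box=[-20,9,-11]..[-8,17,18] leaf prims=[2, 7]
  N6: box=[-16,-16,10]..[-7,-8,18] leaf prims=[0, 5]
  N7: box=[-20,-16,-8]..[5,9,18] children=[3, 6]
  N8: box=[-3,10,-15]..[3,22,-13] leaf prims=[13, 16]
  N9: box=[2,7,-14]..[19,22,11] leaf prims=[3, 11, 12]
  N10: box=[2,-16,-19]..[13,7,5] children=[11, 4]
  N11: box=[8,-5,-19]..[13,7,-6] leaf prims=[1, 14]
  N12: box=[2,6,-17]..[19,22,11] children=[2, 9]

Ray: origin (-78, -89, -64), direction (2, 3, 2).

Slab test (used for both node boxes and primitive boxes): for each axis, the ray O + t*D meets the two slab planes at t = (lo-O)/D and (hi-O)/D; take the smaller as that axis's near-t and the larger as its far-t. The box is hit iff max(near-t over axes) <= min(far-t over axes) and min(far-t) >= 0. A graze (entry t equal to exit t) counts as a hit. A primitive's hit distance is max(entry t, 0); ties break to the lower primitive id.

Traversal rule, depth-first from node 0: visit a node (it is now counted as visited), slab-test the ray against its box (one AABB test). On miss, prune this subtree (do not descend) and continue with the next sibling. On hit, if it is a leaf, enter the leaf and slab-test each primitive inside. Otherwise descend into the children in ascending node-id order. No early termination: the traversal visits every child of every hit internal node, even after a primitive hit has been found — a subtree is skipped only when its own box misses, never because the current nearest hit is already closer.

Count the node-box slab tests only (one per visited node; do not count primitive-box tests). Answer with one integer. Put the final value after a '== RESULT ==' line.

Traverse from the root:
N0 x:[29,97/2] y:[73/3,37] z:[45/2,41] -> hit [29,37], descend [1, 7, 10, 12]
  N1 x:[29,81/2] y:[98/3,37] z:[49/2,41] -> hit [98/3,37], descend [5, 8]
    N5 x:[29,35] y:[98/3,106/3] z:[53/2,41] -> hit [98/3,35] leaf, test {P2(miss), P7(miss)}
    N8 x:[75/2,81/2] y:[33,37] z:[49/2,51/2] -> miss, prune
  N7 x:[29,83/2] y:[73/3,98/3] z:[28,41] -> hit [29,98/3], descend [3, 6]
    N3 x:[29,83/2] y:[86/3,98/3] z:[28,59/2] -> hit [29,59/2] leaf, test {P4(miss), P8@t=29}
    N6 x:[31,71/2] y:[73/3,27] z:[37,41] -> miss, prune
  N10 x:[40,91/2] y:[73/3,32] z:[45/2,69/2] -> miss, prune
  N12 x:[40,97/2] y:[95/3,37] z:[47/2,75/2] -> miss, prune

Summary -> nodes [0, 1, 5, 8, 7, 3, 6, 10, 12]; box-tests=9; leaf-entries=2; first=P8

== RESULT ==
9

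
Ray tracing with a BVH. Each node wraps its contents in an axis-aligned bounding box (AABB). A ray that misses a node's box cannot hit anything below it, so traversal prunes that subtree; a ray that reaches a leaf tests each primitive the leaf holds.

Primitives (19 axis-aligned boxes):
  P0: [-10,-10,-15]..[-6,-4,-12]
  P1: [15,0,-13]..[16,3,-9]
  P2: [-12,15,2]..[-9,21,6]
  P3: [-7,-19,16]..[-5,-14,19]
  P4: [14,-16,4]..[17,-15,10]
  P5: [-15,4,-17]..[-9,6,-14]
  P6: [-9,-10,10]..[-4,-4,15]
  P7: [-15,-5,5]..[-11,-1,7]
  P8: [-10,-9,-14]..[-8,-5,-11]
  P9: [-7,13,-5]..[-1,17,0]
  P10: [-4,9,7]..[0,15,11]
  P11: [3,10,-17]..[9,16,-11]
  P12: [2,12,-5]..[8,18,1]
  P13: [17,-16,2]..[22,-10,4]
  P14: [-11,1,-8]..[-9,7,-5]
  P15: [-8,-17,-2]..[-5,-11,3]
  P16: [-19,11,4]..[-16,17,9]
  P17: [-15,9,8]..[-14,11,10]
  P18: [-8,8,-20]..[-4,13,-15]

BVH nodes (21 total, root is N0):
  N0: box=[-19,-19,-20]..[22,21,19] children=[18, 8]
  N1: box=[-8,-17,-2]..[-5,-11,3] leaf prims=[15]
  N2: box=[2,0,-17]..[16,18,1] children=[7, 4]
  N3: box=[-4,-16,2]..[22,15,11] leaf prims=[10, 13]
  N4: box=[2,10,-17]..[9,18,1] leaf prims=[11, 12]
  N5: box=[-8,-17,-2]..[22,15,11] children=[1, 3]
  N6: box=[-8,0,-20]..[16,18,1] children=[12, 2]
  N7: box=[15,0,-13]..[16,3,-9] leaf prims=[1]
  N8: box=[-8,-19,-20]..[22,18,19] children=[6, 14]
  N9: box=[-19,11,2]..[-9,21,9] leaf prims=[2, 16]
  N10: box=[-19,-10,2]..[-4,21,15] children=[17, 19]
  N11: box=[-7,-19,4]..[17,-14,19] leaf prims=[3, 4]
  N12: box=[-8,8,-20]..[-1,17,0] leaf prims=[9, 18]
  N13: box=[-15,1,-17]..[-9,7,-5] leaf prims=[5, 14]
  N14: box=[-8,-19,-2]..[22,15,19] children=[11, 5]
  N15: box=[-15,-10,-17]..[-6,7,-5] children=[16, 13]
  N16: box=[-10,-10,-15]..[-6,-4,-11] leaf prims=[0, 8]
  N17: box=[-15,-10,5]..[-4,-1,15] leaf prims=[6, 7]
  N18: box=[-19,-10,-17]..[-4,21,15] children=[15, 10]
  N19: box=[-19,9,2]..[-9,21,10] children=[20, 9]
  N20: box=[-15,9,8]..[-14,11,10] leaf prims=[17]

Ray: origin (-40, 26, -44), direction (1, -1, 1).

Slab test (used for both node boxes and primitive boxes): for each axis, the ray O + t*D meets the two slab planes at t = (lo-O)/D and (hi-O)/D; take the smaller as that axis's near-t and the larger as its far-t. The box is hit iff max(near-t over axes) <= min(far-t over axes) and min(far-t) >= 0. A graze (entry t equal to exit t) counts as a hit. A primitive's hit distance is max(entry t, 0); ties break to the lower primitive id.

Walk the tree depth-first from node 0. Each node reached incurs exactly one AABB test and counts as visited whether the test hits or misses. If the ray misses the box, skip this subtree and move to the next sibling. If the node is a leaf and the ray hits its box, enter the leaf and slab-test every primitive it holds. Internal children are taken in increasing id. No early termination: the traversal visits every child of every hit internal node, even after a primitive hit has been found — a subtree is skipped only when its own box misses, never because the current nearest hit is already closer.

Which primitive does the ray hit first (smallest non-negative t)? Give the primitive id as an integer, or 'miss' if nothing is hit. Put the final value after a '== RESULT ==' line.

Walk:
N0 x:[21,62] y:[5,45] z:[24,63] -> hit [24,45], descend [8, 18]
  N8 x:[32,62] y:[8,45] z:[24,63] -> hit [32,45], descend [6, 14]
    N6 x:[32,56] y:[8,26] z:[24,45] -> miss, prune
    N14 x:[32,62] y:[11,45] z:[42,63] -> hit [42,45], descend [5, 11]
      N5 x:[32,62] y:[11,43] z:[42,55] -> hit [42,43], descend [1, 3]
        N1 x:[32,35] y:[37,43] z:[42,47] -> miss, prune
        N3 x:[36,62] y:[11,42] z:[46,55] -> miss, prune
      N11 x:[33,57] y:[40,45] z:[48,63] -> miss, prune
  N18 x:[21,36] y:[5,36] z:[27,59] -> hit [27,36], descend [10, 15]
    N10 x:[21,36] y:[5,36] z:[46,59] -> miss, prune
    N15 x:[25,34] y:[19,36] z:[27,39] -> hit [27,34], descend [13, 16]
      N13 x:[25,31] y:[19,25] z:[27,39] -> miss, prune
      N16 x:[30,34] y:[30,36] z:[29,33] -> hit [30,33] leaf, test {P0@t=30, P8@t=31}

order=[0, 8, 6, 14, 5, 1, 3, 11, 18, 10, 15, 13, 16]  |boxes|=13  |leaves|=1  hit=P0

== RESULT ==
0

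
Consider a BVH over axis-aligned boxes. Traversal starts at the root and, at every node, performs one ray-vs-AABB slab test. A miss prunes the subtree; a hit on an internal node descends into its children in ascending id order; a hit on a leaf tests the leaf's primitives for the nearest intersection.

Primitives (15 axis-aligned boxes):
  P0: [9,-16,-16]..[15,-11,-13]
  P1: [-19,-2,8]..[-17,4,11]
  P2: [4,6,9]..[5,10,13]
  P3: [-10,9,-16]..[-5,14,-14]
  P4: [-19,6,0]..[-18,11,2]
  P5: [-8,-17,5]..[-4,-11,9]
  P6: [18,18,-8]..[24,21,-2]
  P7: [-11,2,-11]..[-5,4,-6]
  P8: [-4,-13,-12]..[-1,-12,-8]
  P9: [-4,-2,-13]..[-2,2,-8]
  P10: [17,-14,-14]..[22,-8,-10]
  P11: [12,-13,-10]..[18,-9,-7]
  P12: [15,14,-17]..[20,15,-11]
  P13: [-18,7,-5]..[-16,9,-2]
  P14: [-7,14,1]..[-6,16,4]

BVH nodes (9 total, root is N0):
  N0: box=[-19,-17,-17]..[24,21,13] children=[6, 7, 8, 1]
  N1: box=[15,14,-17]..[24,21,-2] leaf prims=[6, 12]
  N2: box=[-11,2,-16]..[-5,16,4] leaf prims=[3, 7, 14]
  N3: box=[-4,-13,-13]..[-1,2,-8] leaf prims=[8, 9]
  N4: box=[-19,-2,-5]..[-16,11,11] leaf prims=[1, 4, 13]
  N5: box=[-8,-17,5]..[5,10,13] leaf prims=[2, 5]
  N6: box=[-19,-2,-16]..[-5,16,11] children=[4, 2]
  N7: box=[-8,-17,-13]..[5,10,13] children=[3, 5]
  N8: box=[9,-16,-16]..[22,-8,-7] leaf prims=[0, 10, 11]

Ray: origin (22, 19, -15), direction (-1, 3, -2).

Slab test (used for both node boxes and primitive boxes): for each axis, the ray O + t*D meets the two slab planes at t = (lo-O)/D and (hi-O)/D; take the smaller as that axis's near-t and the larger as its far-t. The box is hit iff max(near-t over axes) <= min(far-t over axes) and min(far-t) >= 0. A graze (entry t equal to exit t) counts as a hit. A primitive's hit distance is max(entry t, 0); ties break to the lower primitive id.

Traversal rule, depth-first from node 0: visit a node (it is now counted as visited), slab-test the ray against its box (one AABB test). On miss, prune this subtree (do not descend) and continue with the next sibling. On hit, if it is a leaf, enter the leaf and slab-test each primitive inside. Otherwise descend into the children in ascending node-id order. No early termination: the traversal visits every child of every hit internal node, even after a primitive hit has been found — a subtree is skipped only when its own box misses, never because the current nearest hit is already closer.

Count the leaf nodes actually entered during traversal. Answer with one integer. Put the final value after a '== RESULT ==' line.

Traverse from the root:
N0 x:[-2,41] y:[-12,2/3] z:[-14,1] -> hit [-2,2/3], descend [1, 6, 7, 8]
  N1 x:[-2,7] y:[-5/3,2/3] z:[-13/2,1] -> hit [-5/3,2/3] leaf, test {P6(miss), P12(miss)}
  N6 x:[27,41] y:[-7,-1] z:[-13,1/2] -> miss, prune
  N7 x:[17,30] y:[-12,-3] z:[-14,-1] -> miss, prune
  N8 x:[0,13] y:[-35/3,-9] z:[-4,1/2] -> miss, prune

5 AABB tests over nodes [0, 1, 6, 7, 8]; 1 leaf entered; closest miss.

== RESULT ==
1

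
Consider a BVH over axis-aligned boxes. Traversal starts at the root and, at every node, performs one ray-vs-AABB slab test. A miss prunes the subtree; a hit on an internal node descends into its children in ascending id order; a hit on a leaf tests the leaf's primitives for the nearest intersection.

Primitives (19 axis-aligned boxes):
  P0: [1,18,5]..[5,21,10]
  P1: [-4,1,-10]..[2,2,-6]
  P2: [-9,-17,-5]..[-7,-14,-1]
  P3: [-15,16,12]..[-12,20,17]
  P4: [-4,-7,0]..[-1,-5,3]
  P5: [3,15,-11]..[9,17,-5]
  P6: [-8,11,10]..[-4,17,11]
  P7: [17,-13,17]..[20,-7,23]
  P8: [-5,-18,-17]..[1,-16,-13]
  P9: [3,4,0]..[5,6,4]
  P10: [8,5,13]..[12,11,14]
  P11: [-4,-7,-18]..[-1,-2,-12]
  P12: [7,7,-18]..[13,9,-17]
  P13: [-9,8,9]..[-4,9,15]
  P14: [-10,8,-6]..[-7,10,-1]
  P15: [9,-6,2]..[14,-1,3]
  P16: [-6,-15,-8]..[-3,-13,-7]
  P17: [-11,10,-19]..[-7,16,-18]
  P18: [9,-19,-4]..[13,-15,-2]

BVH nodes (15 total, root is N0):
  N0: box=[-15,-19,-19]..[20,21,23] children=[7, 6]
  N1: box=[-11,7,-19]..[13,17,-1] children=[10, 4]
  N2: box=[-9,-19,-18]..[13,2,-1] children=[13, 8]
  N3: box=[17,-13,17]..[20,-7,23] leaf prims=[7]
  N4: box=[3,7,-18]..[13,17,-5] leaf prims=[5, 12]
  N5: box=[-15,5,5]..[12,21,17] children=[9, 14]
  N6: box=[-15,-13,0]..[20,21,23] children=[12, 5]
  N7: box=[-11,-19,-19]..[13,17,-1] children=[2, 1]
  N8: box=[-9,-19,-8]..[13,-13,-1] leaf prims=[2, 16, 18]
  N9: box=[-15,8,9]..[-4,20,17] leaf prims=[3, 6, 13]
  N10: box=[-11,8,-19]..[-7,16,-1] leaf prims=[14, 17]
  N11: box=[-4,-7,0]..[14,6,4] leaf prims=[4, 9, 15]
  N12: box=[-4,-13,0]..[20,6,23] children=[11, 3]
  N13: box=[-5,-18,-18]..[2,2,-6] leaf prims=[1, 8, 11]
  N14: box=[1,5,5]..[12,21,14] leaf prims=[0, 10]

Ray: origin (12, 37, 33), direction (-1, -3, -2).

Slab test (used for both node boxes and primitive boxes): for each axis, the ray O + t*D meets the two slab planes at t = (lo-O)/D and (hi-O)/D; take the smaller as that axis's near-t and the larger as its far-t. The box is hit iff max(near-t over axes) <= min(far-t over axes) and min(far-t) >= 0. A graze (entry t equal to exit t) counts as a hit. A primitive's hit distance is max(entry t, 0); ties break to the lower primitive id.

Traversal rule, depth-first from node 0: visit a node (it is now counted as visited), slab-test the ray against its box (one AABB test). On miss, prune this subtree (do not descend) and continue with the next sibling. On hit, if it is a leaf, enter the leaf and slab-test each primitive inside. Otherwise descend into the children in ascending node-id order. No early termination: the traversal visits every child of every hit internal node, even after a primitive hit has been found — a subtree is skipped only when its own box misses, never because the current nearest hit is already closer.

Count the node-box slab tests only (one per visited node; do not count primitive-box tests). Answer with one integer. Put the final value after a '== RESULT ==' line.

Traverse from the root:
N0 x:[-8,27] y:[16/3,56/3] z:[5,26] -> hit [16/3,56/3], descend [6, 7]
  N6 x:[-8,27] y:[16/3,50/3] z:[5,33/2] -> hit [16/3,33/2], descend [5, 12]
    N5 x:[0,27] y:[16/3,32/3] z:[8,14] -> hit [8,32/3], descend [9, 14]
      N9 x:[16,27] y:[17/3,29/3] z:[8,12] -> miss, prune
      N14 x:[0,11] y:[16/3,32/3] z:[19/2,14] -> hit [19/2,32/3] leaf, test {P0(miss), P10(miss)}
    N12 x:[-8,16] y:[31/3,50/3] z:[5,33/2] -> hit [31/3,16], descend [3, 11]
      N3 x:[-8,-5] y:[44/3,50/3] z:[5,8] -> miss, prune
      N11 x:[-2,16] y:[31/3,44/3] z:[29/2,33/2] -> hit [29/2,44/3] leaf, test {P4(miss), P9(miss), P15(miss)}
  N7 x:[-1,23] y:[20/3,56/3] z:[17,26] -> hit [17,56/3], descend [1, 2]
    N1 x:[-1,23] y:[20/3,10] z:[17,26] -> miss, prune
    N2 x:[-1,21] y:[35/3,56/3] z:[17,51/2] -> hit [17,56/3], descend [8, 13]
      N8 x:[-1,21] y:[50/3,56/3] z:[17,41/2] -> hit [17,56/3] leaf, test {P2(miss), P16(miss), P18(miss)}
      N13 x:[10,17] y:[35/3,55/3] z:[39/2,51/2] -> miss, prune

Visited [0, 6, 5, 9, 14, 12, 3, 11, 7, 1, 2, 8, 13]. Tests: 13 box, 3 leaf. Nearest: miss.

== RESULT ==
13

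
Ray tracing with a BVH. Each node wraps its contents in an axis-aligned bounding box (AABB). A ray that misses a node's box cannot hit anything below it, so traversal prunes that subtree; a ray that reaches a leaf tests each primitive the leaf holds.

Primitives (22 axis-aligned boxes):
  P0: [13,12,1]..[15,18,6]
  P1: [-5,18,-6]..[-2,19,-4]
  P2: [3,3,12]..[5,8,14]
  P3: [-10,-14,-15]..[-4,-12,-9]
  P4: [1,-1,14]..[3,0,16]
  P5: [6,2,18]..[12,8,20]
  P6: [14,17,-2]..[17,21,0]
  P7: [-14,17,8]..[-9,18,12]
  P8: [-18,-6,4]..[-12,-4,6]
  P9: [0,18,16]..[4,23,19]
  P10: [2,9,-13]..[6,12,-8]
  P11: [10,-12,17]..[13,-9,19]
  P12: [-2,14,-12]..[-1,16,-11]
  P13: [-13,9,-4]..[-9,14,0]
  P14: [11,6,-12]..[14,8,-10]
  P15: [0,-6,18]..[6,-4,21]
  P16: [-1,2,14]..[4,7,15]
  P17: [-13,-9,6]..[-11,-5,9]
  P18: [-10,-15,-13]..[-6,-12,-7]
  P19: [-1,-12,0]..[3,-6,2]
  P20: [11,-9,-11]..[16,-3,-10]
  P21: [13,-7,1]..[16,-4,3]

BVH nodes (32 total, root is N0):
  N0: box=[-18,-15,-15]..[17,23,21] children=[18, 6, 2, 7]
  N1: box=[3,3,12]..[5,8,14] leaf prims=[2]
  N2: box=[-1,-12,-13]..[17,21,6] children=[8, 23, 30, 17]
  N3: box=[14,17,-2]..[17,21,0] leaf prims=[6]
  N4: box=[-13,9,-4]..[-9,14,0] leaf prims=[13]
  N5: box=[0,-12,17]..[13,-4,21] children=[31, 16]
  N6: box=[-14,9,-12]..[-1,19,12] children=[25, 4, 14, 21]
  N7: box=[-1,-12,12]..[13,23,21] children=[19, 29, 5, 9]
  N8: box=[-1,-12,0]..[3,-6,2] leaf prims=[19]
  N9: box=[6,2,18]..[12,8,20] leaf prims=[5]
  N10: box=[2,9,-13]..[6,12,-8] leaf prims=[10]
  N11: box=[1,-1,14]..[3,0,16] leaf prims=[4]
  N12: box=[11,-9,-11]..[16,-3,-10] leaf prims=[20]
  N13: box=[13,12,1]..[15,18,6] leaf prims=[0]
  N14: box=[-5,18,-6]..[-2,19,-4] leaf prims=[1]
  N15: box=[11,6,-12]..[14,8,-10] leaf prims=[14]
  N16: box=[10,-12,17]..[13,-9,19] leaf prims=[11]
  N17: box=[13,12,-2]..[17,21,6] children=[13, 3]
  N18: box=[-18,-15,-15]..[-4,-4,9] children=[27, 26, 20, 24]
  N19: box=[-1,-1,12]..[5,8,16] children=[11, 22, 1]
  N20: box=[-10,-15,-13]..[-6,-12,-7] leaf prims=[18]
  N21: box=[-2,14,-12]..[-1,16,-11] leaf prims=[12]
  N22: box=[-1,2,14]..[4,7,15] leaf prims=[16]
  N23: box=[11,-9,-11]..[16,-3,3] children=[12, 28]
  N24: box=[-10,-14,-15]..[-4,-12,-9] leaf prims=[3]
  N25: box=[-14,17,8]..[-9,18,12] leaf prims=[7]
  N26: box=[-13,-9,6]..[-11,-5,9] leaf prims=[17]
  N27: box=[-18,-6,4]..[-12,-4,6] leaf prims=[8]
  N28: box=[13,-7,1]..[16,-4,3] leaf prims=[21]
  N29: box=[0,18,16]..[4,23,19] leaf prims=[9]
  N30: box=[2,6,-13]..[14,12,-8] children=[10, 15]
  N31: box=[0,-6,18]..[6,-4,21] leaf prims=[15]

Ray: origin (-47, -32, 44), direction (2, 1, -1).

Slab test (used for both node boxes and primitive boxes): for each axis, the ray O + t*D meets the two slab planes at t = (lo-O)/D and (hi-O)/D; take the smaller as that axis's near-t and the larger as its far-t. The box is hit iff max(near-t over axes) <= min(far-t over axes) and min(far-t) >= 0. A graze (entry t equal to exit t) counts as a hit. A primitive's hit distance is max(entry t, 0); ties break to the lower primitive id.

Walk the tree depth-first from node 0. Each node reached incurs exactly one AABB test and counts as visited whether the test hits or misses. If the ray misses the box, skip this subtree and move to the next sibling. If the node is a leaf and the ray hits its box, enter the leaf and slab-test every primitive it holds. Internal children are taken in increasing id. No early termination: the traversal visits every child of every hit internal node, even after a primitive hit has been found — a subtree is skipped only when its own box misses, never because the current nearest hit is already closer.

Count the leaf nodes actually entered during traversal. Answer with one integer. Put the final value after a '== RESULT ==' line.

Trace the traversal:
N0 x:[29/2,32] y:[17,55] z:[23,59] -> hit [23,32], descend [2, 6, 7, 18]
  N2 x:[23,32] y:[20,53] z:[38,57] -> miss, prune
  N6 x:[33/2,23] y:[41,51] z:[32,56] -> miss, prune
  N7 x:[23,30] y:[20,55] z:[23,32] -> hit [23,30], descend [5, 9, 19, 29]
    N5 x:[47/2,30] y:[20,28] z:[23,27] -> hit [47/2,27], descend [16, 31]
      N16 x:[57/2,30] y:[20,23] z:[25,27] -> miss, prune
      N31 x:[47/2,53/2] y:[26,28] z:[23,26] -> hit [26,26] leaf, test {P15@t=26}
    N9 x:[53/2,59/2] y:[34,40] z:[24,26] -> miss, prune
    N19 x:[23,26] y:[31,40] z:[28,32] -> miss, prune
    N29 x:[47/2,51/2] y:[50,55] z:[25,28] -> miss, prune
  N18 x:[29/2,43/2] y:[17,28] z:[35,59] -> miss, prune

11 AABB tests over nodes [0, 2, 6, 7, 5, 16, 31, 9, 19, 29, 18]; 1 leaf entered; closest P15.

== RESULT ==
1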